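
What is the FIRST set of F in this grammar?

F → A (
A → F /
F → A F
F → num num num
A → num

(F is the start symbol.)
{ 'num' }

FIRST sets of the other non-terminals involved (by the same procedure, iterated to a fixed point):
  FIRST(A) = { 'num' }

From F → A (:
  - A is a non-terminal: add FIRST(A) \ {ε} = { 'num' }
    A is not nullable, so stop
From F → A F:
  - A is a non-terminal: add FIRST(A) \ {ε} = { 'num' }
    A is not nullable, so stop
From F → num num num:
  - num is a terminal: add 'num' and stop

Collecting: FIRST(F) = { 'num' }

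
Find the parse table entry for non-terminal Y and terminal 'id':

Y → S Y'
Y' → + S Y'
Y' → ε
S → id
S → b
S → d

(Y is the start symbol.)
Y → S Y'

To find M[Y, 'id'], we find productions for Y where 'id' is in the predict set (PREDICT(N → α) = (FIRST(α) \ {ε}) ∪ (FOLLOW(N) if α ⇒* ε)).

Relevant sets:
  FIRST(S) = { 'b', 'd', 'id' }

Y → S Y': PREDICT = { 'b', 'd', 'id' }
  'id' is in predict set, so this production goes in M[Y, 'id']

M[Y, 'id'] = Y → S Y'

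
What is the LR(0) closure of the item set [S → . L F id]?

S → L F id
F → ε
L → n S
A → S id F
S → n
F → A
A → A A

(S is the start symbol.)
To compute CLOSURE, for each item [A → α.Bβ] where B is a non-terminal, add [B → .γ] for all productions B → γ; repeat for the newly added items until nothing changes.

Start with: [S → . L F id]
  [S → . L F id] has the dot before L: add [L → . n S]
No further items can be added.

CLOSURE = { [L → . n S], [S → . L F id] }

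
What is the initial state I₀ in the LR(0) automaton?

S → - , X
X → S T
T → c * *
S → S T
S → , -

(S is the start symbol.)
First, augment the grammar with S' → S
I₀ = CLOSURE({ [S' → . S] }):
  [S' → . S] has the dot before S: add [S → . - , X], [S → . S T], [S → . , -]
No further items can be added.

I₀ = { [S → . , -], [S → . - , X], [S → . S T], [S' → . S] }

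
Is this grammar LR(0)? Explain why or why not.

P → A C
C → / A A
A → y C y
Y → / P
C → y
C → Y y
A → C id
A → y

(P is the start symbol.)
Augment with P' → P and build the canonical LR(0) collection (I0 = CLOSURE({[P' → . P]}), then GOTO on every symbol after a dot until no new states appear). It has 17 states:
  I0: { [A → . C id], [A → . y C y], [A → . y], [C → . / A A], [C → . Y y], [C → . y], [P → . A C], [P' → . P], [Y → . / P] }  — shift
  I1: { [A → . C id], [A → . y C y], [A → . y], [C → . / A A], [C → . Y y], [C → . y], [C → / . A A], [P → . A C], [Y → . / P], [Y → / . P] }  — shift
  I2: { [C → . / A A], [C → . Y y], [C → . y], [P → A . C], [Y → . / P] }  — shift
  I3: { [A → C . id] }  — shift
  I4: { [P' → P .] }  — accept
  I5: { [C → Y . y] }  — shift
  I6: { [A → y . C y], [A → y .], [C → . / A A], [C → . Y y], [C → . y], [C → y .], [Y → . / P] }  — shift, 2 reduces
  I7: { [A → y C . y] }  — shift
  I8: { [C → y .] }  — reduce
  I9: { [A → y C y .] }  — reduce
  I10: { [C → Y y .] }  — reduce
  I11: { [A → C id .] }  — reduce
  I12: { [P → A C .] }  — reduce
  I13: { [A → . C id], [A → . y C y], [A → . y], [C → . / A A], [C → . Y y], [C → . y], [C → / A . A], [P → A . C], [Y → . / P] }  — shift
  I14: { [Y → / P .] }  — reduce
  I15: { [C → / A A .] }  — reduce
  I16: { [A → C . id], [P → A C .] }  — shift, reduce

Conflict in state I6:
  Shift-reduce conflict between [A → y .] and [C → . / A A]
So the grammar is NOT LR(0).

Answer: No. Shift-reduce conflict between [A → y .] and [C → . / A A]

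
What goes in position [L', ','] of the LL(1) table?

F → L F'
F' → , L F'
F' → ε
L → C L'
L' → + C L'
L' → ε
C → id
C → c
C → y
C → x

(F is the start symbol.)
To find M[L', ','], we find productions for L' where ',' is in the predict set (PREDICT(N → α) = (FIRST(α) \ {ε}) ∪ (FOLLOW(N) if α ⇒* ε)).

Relevant sets:
  FOLLOW(L') = { $, ',' }

L' → + C L': PREDICT = { '+' }
L' → ε: PREDICT = { $, ',' }
  ',' is in predict set, so this production goes in M[L', ',']

M[L', ','] = L' → ε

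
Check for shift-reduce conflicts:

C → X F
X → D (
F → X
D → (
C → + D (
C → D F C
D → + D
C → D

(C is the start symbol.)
Yes — I4: [C → D .] vs [D → . (]; I15: [D → + D .] vs [C → + D . (]

A shift-reduce conflict occurs when an LR(0) state has both:
  - a complete (reduce) item [A → α .] (dot at the end), and
  - a shift item [B → β . c γ] (dot before a terminal).

Augment with C' → C and build the canonical LR(0) collection (I0 = CLOSURE({[C' → . C]}), then GOTO on every symbol after a dot until no new states appear). It has 17 states:
  I0: { [C → . + D (], [C → . D F C], [C → . D], [C → . X F], [C' → . C], [D → . (], [D → . + D], [X → . D (] }  — shift
  I1: { [D → ( .] }  — reduce
  I2: { [C → + . D (], [D → + . D], [D → . (], [D → . + D] }  — shift
  I3: { [C' → C .] }  — accept
  I4: { [C → D . F C], [C → D .], [D → . (], [D → . + D], [F → . X], [X → . D (], [X → D . (] }  — shift, reduce
  I5: { [C → X . F], [D → . (], [D → . + D], [F → . X], [X → . D (] }  — shift
  I6: { [D → + . D], [D → . (], [D → . + D] }  — shift
  I7: { [X → D . (] }  — shift
  I8: { [C → X F .] }  — reduce
  I9: { [F → X .] }  — reduce
  I10: { [X → D ( .] }  — reduce
  I11: { [D → + D .] }  — reduce
  I12: { [D → ( .], [X → D ( .] }  — 2 reduces
  I13: { [C → . + D (], [C → . D F C], [C → . D], [C → . X F], [C → D F . C], [D → . (], [D → . + D], [X → . D (] }  — shift
  I14: { [C → D F C .] }  — reduce
  I15: { [C → + D . (], [D → + D .] }  — shift, reduce
  I16: { [C → + D ( .] }  — reduce

I4 contains reduce item [C → D .] and shift items [D → . (], [D → . + D], [X → D . (] — shift-reduce conflict.
I15 contains reduce item [D → + D .] and shift item [C → + D . (] — shift-reduce conflict.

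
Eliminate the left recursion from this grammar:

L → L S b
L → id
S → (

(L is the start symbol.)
L is directly left-recursive. The standard transformation for
  A → A α₁ | ... | A α_m | β₁ | ... | β_n
is
  A  → β₁ A' | ... | β_n A'
  A' → α₁ A' | ... | α_m A' | ε

L → id becomes L → id L'
L → L S b becomes L' → S b L'
Add L' → ε

Productions for other non-terminals are unchanged:
  S → (

Resulting grammar:
L → id L'
L' → S b L'
L' → ε
S → (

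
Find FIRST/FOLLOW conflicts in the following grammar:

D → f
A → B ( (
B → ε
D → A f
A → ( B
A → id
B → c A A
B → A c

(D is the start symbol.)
Yes. B → c A A with FOLLOW(B) on { 'c' }; B → A c with FOLLOW(B) on { '(', 'c', 'id' }

A FIRST/FOLLOW conflict occurs when a non-terminal N has a nullable alternative N → β (β ⇒* ε) and another alternative N → α with FIRST(α) ∩ FOLLOW(N) ≠ ∅: on such a lookahead the parser cannot decide between expanding α and letting N vanish via β.

Nullable non-terminals: B.
FIRST sets used below: FIRST(A) = { '(', 'c', 'id' }

B: nullable alternative(s) B → ε; FOLLOW(B) = { '(', 'c', 'f', 'id' }
  B → ε: FIRST \ {ε} = { } — this is the only nullable alternative, skip
  B → c A A: FIRST \ {ε} = { 'c' } — overlaps FOLLOW(B) on { 'c' }: CONFLICT
  B → A c: FIRST \ {ε} = { '(', 'c', 'id' } — overlaps FOLLOW(B) on { '(', 'c', 'id' }: CONFLICT

A, D have no nullable alternative, so no FIRST/FOLLOW check is needed there.

So the grammar has 2 FIRST/FOLLOW conflicts (marked CONFLICT above).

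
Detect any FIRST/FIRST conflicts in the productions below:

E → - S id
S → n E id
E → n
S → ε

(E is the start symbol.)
No FIRST/FIRST conflicts.

A FIRST/FIRST conflict occurs when two productions N → α and N → β for the same non-terminal have FIRST(α) ∩ FIRST(β) ≠ ∅ (with ε ∈ FIRST of a nullable right-hand side, so two nullable alternatives also conflict).

Productions for E:
  E → - S id: FIRST = { '-' }
  E → n: FIRST = { 'n' }
Productions for S:
  S → n E id: FIRST = { 'n' }
  S → ε: FIRST = { ε }

All alternatives of each non-terminal have pairwise disjoint FIRST sets.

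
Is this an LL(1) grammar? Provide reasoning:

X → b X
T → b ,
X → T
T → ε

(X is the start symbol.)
No. Predict set conflict for X: { 'b' }

Relevant sets:
  FIRST(T) = { 'b', ε }
  FOLLOW(X) = { $ }
  FOLLOW(T) = { $ }

For X:
  PREDICT(X → b X) = { 'b' }
  PREDICT(X → T) = { $, 'b' }
For T:
  PREDICT(T → b ',') = { 'b' }
  PREDICT(T → ε) = { $ }

Conflict found: Predict set conflict for X: { 'b' }
The grammar is NOT LL(1).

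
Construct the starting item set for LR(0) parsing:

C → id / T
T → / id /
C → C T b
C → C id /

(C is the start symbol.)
{ [C → . C T b], [C → . C id /], [C → . id / T], [C' → . C] }

First, augment the grammar with C' → C
I₀ = CLOSURE({ [C' → . C] }):
  [C' → . C] has the dot before C: add [C → . id / T], [C → . C T b], [C → . C id /]
No further items can be added.

I₀ = { [C → . C T b], [C → . C id /], [C → . id / T], [C' → . C] }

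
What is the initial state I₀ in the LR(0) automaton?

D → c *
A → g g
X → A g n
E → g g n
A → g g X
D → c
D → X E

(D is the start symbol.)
{ [A → . g g X], [A → . g g], [D → . X E], [D → . c *], [D → . c], [D' → . D], [X → . A g n] }

First, augment the grammar with D' → D
I₀ = CLOSURE({ [D' → . D] }):
  [D' → . D] has the dot before D: add [D → . c *], [D → . c], [D → . X E]
  [D → . X E] has the dot before X: add [X → . A g n]
  [X → . A g n] has the dot before A: add [A → . g g], [A → . g g X]
No further items can be added.

I₀ = { [A → . g g X], [A → . g g], [D → . X E], [D → . c *], [D → . c], [D' → . D], [X → . A g n] }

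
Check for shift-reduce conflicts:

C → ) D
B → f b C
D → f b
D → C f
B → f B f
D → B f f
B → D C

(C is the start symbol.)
Yes — I5: [C → ) D .] vs [C → . ) D]; I9: [D → f b .] vs [C → . ) D]; I12: [B → f B f .] vs [D → B f . f]

A shift-reduce conflict occurs when an LR(0) state has both:
  - a complete (reduce) item [A → α .] (dot at the end), and
  - a shift item [B → β . c γ] (dot before a terminal).

Augment with C' → C and build the canonical LR(0) collection (I0 = CLOSURE({[C' → . C]}), then GOTO on every symbol after a dot until no new states appear). It has 16 states:
  I0: { [C → . ) D], [C' → . C] }  — shift
  I1: { [B → . D C], [B → . f B f], [B → . f b C], [C → ) . D], [C → . ) D], [D → . B f f], [D → . C f], [D → . f b] }  — shift
  I2: { [C' → C .] }  — accept
  I3: { [D → B . f f] }  — shift
  I4: { [D → C . f] }  — shift
  I5: { [B → D . C], [C → ) D .], [C → . ) D] }  — shift, reduce
  I6: { [B → . D C], [B → . f B f], [B → . f b C], [B → f . B f], [B → f . b C], [C → . ) D], [D → . B f f], [D → . C f], [D → . f b], [D → f . b] }  — shift
  I7: { [B → f B . f], [D → B . f f] }  — shift
  I8: { [B → D . C], [C → . ) D] }  — shift
  I9: { [B → f b . C], [C → . ) D], [D → f b .] }  — shift, reduce
  I10: { [B → f b C .] }  — reduce
  I11: { [B → D C .] }  — reduce
  I12: { [B → f B f .], [D → B f . f] }  — shift, reduce
  I13: { [D → B f f .] }  — reduce
  I14: { [D → C f .] }  — reduce
  I15: { [D → B f . f] }  — shift

I5 contains reduce item [C → ) D .] and shift item [C → . ) D] — shift-reduce conflict.
I9 contains reduce item [D → f b .] and shift item [C → . ) D] — shift-reduce conflict.
I12 contains reduce item [B → f B f .] and shift item [D → B f . f] — shift-reduce conflict.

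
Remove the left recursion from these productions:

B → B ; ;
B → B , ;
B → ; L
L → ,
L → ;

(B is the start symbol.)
B is directly left-recursive. The standard transformation for
  A → A α₁ | ... | A α_m | β₁ | ... | β_n
is
  A  → β₁ A' | ... | β_n A'
  A' → α₁ A' | ... | α_m A' | ε

B → ; L becomes B → ; L B'
B → B ; ; becomes B' → ; ; B'
B → B , ; becomes B' → , ; B'
Add B' → ε

Productions for other non-terminals are unchanged:
  L → ,
  L → ;

Resulting grammar:
B → ; L B'
B' → ; ; B'
B' → , ; B'
B' → ε
L → ,
L → ;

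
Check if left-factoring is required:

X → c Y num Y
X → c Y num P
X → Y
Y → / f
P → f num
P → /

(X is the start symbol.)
Left-factoring is needed when two productions for the same non-terminal
share a common prefix on the right-hand side.

Productions for X:
  X → c Y num Y
  X → c Y num P
  X → Y
Productions for P:
  P → f num
  P → /

Found common prefix 'c Y num' in productions for X

Answer: Yes, X has productions with common prefix 'c Y num'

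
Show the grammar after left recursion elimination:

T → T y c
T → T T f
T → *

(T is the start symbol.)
T → * T'
T' → y c T'
T' → T f T'
T' → ε

T is directly left-recursive. The standard transformation for
  A → A α₁ | ... | A α_m | β₁ | ... | β_n
is
  A  → β₁ A' | ... | β_n A'
  A' → α₁ A' | ... | α_m A' | ε

T → * becomes T → * T'
T → T y c becomes T' → y c T'
T → T T f becomes T' → T f T'
Add T' → ε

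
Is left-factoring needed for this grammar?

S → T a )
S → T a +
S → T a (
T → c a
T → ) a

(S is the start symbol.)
Left-factoring is needed when two productions for the same non-terminal
share a common prefix on the right-hand side.

Productions for S:
  S → T a )
  S → T a +
  S → T a (
Productions for T:
  T → c a
  T → ) a

Found common prefix 'T a' in productions for S

Answer: Yes, S has productions with common prefix 'T a'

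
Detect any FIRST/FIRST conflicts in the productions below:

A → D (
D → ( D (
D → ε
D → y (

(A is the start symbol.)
A FIRST/FIRST conflict occurs when two productions N → α and N → β for the same non-terminal have FIRST(α) ∩ FIRST(β) ≠ ∅ (with ε ∈ FIRST of a nullable right-hand side, so two nullable alternatives also conflict).

Productions for D:
  D → ( D (: FIRST = { '(' }
  D → ε: FIRST = { ε }
  D → y (: FIRST = { 'y' }
A has only one production, so no FIRST/FIRST conflict is possible there.

All alternatives of each non-terminal have pairwise disjoint FIRST sets.

Answer: No FIRST/FIRST conflicts.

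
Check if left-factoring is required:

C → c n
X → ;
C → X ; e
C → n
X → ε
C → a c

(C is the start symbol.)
No, left-factoring is not needed

Left-factoring is needed when two productions for the same non-terminal
share a common prefix on the right-hand side.

Productions for C:
  C → c n
  C → X ; e
  C → n
  C → a c
Productions for X:
  X → ;
  X → ε

No common prefixes found.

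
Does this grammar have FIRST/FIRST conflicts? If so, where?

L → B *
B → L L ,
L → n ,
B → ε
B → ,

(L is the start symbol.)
Yes. L → B '*' / L → n ',' on { 'n' }; B → L L ',' / B → ',' on { ',' }

FIRST sets of the non-terminals at (or reachable through a nullable prefix from) the front of some alternative:
  FIRST(B) = { '*', ',', 'n', ε }
  FIRST(L) = { '*', ',', 'n' }

Productions for L:
  L → B *: FIRST = { '*', ',', 'n' }
  L → n ,: FIRST = { 'n' }
Productions for B:
  B → L L ,: FIRST = { '*', ',', 'n' }
  B → ε: FIRST = { ε }
  B → ,: FIRST = { ',' }

Conflict for L: L → B * and L → n ,
  Overlap: { 'n' }
Conflict for B: B → L L , and B → ,
  Overlap: { ',' }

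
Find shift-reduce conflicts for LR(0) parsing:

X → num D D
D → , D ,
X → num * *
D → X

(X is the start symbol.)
Augment with X' → X and build the canonical LR(0) collection (I0 = CLOSURE({[X' → . X]}), then GOTO on every symbol after a dot until no new states appear). It has 11 states:
  I0: { [X → . num * *], [X → . num D D], [X' → . X] }  — shift
  I1: { [X' → X .] }  — accept
  I2: { [D → . , D ,], [D → . X], [X → . num * *], [X → . num D D], [X → num . * *], [X → num . D D] }  — shift
  I3: { [X → num * . *] }  — shift
  I4: { [D → , . D ,], [D → . , D ,], [D → . X], [X → . num * *], [X → . num D D] }  — shift
  I5: { [D → . , D ,], [D → . X], [X → . num * *], [X → . num D D], [X → num D . D] }  — shift
  I6: { [D → X .] }  — reduce
  I7: { [X → num D D .] }  — reduce
  I8: { [D → , D . ,] }  — shift
  I9: { [D → , D , .] }  — reduce
  I10: { [X → num * * .] }  — reduce

No state contains both a complete item and a shift item.

Answer: No shift-reduce conflicts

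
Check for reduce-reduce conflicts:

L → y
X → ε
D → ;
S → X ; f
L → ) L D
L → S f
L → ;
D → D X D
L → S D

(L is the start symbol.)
A reduce-reduce conflict occurs when an LR(0) state has two complete items [A → α .] and [B → β .] — both call for a reduction, and with no lookahead the parser cannot choose between them.

Augment with L' → L and build the canonical LR(0) collection (I0 = CLOSURE({[L' → . L]}), then GOTO on every symbol after a dot until no new states appear). It has 16 states:
  I0: { [L → . ) L D], [L → . ;], [L → . S D], [L → . S f], [L → . y], [L' → . L], [S → . X ; f], [X → .] }  — shift, reduce
  I1: { [L → ) . L D], [L → . ) L D], [L → . ;], [L → . S D], [L → . S f], [L → . y], [S → . X ; f], [X → .] }  — shift, reduce
  I2: { [L → ; .] }  — reduce
  I3: { [L' → L .] }  — accept
  I4: { [D → . ;], [D → . D X D], [L → S . D], [L → S . f] }  — shift
  I5: { [S → X . ; f] }  — shift
  I6: { [L → y .] }  — reduce
  I7: { [S → X ; . f] }  — shift
  I8: { [S → X ; f .] }  — reduce
  I9: { [D → ; .] }  — reduce
  I10: { [D → D . X D], [L → S D .], [X → .] }  — 2 reduces
  I11: { [L → S f .] }  — reduce
  I12: { [D → . ;], [D → . D X D], [D → D X . D] }  — shift
  I13: { [D → D . X D], [D → D X D .], [X → .] }  — 2 reduces
  I14: { [D → . ;], [D → . D X D], [L → ) L . D] }  — shift
  I15: { [D → D . X D], [L → ) L D .], [X → .] }  — 2 reduces

I10 contains complete items [L → S D .], [X → .] — reduce-reduce conflict.
I13 contains complete items [D → D X D .], [X → .] — reduce-reduce conflict.
I15 contains complete items [L → ) L D .], [X → .] — reduce-reduce conflict.

Answer: Yes — I10: [L → S D .] vs [X → .]; I13: [D → D X D .] vs [X → .]; I15: [L → ) L D .] vs [X → .]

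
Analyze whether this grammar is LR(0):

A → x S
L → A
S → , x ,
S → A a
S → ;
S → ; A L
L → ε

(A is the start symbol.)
No. Shift-reduce conflict between [S → ; .] and [A → . x S]

Augment with A' → A and build the canonical LR(0) collection (I0 = CLOSURE({[A' → . A]}), then GOTO on every symbol after a dot until no new states appear). It has 13 states:
  I0: { [A → . x S], [A' → . A] }  — shift
  I1: { [A' → A .] }  — accept
  I2: { [A → . x S], [A → x . S], [S → . , x ,], [S → . ; A L], [S → . ;], [S → . A a] }  — shift
  I3: { [S → , . x ,] }  — shift
  I4: { [A → . x S], [S → ; . A L], [S → ; .] }  — shift, reduce
  I5: { [S → A . a] }  — shift
  I6: { [A → x S .] }  — reduce
  I7: { [S → A a .] }  — reduce
  I8: { [A → . x S], [L → . A], [L → .], [S → ; A . L] }  — shift, reduce
  I9: { [L → A .] }  — reduce
  I10: { [S → ; A L .] }  — reduce
  I11: { [S → , x . ,] }  — shift
  I12: { [S → , x , .] }  — reduce

Conflict in state I4:
  Shift-reduce conflict between [S → ; .] and [A → . x S]
So the grammar is NOT LR(0).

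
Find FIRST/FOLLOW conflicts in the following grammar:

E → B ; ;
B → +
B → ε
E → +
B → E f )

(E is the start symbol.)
Nullable non-terminals: B.
FIRST sets used below: FIRST(E) = { '+', ';' }

B: nullable alternative(s) B → ε; FOLLOW(B) = { ';' }
  B → +: FIRST \ {ε} = { '+' } — disjoint from FOLLOW(B)
  B → ε: FIRST \ {ε} = { } — this is the only nullable alternative, skip
  B → E f ): FIRST \ {ε} = { '+', ';' } — overlaps FOLLOW(B) on { ';' }: CONFLICT

E has no nullable alternative, so no FIRST/FOLLOW check is needed there.

So the grammar has 1 FIRST/FOLLOW conflict (marked CONFLICT above).

Answer: Yes. B → E f ')' with FOLLOW(B) on { ';' }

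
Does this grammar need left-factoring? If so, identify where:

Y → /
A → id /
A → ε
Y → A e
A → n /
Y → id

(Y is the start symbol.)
No, left-factoring is not needed

Left-factoring is needed when two productions for the same non-terminal
share a common prefix on the right-hand side.

Productions for Y:
  Y → /
  Y → A e
  Y → id
Productions for A:
  A → id /
  A → ε
  A → n /

No common prefixes found.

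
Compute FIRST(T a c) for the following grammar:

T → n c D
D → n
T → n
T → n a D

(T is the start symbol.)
{ 'n' }

FIRST sets of the non-terminals involved (from the grammar, by fixed-point iteration):
  FIRST(T) = { 'n' }

To compute FIRST(T a c), process the symbols left to right:
Symbol T is a non-terminal. Add FIRST(T) \ {ε} = { 'n' }
T is not nullable (ε ∉ FIRST(T)), so stop here.
FIRST(T a c) = { 'n' }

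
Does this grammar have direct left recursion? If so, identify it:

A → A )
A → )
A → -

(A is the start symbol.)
Direct left recursion occurs when N → N α for some non-terminal N (the right-hand side begins with the left-hand side itself).

A → A ): LEFT RECURSIVE (starts with A)
A → ): starts with ')'
A → -: starts with '-'

The grammar has direct left recursion on: A.

Answer: Yes, A is left-recursive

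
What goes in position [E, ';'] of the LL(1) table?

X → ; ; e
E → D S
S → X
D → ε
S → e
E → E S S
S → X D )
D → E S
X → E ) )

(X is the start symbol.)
E → D S, E → E S S

To find M[E, ';'], we find productions for E where ';' is in the predict set (PREDICT(N → α) = (FIRST(α) \ {ε}) ∪ (FOLLOW(N) if α ⇒* ε)).

Relevant sets:
  FIRST(D) = { ';', 'e', ε }
  FIRST(S) = { ';', 'e' }
  FIRST(E) = { ';', 'e' }

E → D S: PREDICT = { ';', 'e' }
  ';' is in predict set, so this production goes in M[E, ';']
E → E S S: PREDICT = { ';', 'e' }
  ';' is in predict set, so this production goes in M[E, ';']

M[E, ';'] = E → D S, E → E S S  (a multiply-defined cell — the grammar is not LL(1))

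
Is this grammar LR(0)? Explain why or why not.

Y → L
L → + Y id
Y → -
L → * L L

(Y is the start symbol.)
Yes, the grammar is LR(0)

A grammar is LR(0) if no state in the canonical LR(0) collection has:
  - both a shift item (dot before a terminal) and a complete item (shift-reduce conflict), or
  - two or more complete items (reduce-reduce conflict; the accept item [Y' → Y .] counts as a complete item here).

Augment with Y' → Y and build the canonical LR(0) collection (I0 = CLOSURE({[Y' → . Y]}), then GOTO on every symbol after a dot until no new states appear). It has 10 states:
  I0: { [L → . * L L], [L → . + Y id], [Y → . -], [Y → . L], [Y' → . Y] }  — shift
  I1: { [L → * . L L], [L → . * L L], [L → . + Y id] }  — shift
  I2: { [L → + . Y id], [L → . * L L], [L → . + Y id], [Y → . -], [Y → . L] }  — shift
  I3: { [Y → - .] }  — reduce
  I4: { [Y → L .] }  — reduce
  I5: { [Y' → Y .] }  — accept
  I6: { [L → + Y . id] }  — shift
  I7: { [L → + Y id .] }  — reduce
  I8: { [L → * L . L], [L → . * L L], [L → . + Y id] }  — shift
  I9: { [L → * L L .] }  — reduce

Every state is either a pure shift/goto state or contains exactly one complete item and nothing to shift — no conflicts. The grammar is LR(0).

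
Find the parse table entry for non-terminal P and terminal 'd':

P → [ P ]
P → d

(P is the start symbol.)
To find M[P, 'd'], we find productions for P where 'd' is in the predict set (PREDICT(N → α) = (FIRST(α) \ {ε}) ∪ (FOLLOW(N) if α ⇒* ε)).

P → [ P ]: PREDICT = { '[' }
P → d: PREDICT = { 'd' }
  'd' is in predict set, so this production goes in M[P, 'd']

M[P, 'd'] = P → d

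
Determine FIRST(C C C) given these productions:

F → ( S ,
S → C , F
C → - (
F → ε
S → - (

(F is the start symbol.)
{ '-' }

FIRST sets of the non-terminals involved (from the grammar, by fixed-point iteration):
  FIRST(C) = { '-' }

To compute FIRST(C C C), process the symbols left to right:
Symbol C is a non-terminal. Add FIRST(C) \ {ε} = { '-' }
C is not nullable (ε ∉ FIRST(C)), so stop here.
FIRST(C C C) = { '-' }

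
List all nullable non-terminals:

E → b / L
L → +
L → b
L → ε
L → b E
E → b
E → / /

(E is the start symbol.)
A non-terminal is nullable if it can derive ε (the empty string): either it has an ε-production, or it has a production whose right-hand side consists entirely of nullable non-terminals.

ε-productions: L → ε
So L is immediately nullable.
No further non-terminal can be added: every production for the remaining non-terminals contains a terminal or a non-nullable non-terminal.
Nullable = { 'L' }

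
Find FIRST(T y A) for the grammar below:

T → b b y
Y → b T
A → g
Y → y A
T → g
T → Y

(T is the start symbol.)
FIRST sets of the non-terminals involved (from the grammar, by fixed-point iteration):
  FIRST(T) = { 'b', 'g', 'y' }

To compute FIRST(T y A), process the symbols left to right:
Symbol T is a non-terminal. Add FIRST(T) \ {ε} = { 'b', 'g', 'y' }
T is not nullable (ε ∉ FIRST(T)), so stop here.
FIRST(T y A) = { 'b', 'g', 'y' }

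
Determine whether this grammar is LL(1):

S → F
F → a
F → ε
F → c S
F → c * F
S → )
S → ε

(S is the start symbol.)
Relevant sets:
  FIRST(F) = { 'a', 'c', ε }
  FOLLOW(S) = { $ }
  FOLLOW(F) = { $ }

For S:
  PREDICT(S → F) = { $, 'a', 'c' }
  PREDICT(S → ')') = { ')' }
  PREDICT(S → ε) = { $ }
For F:
  PREDICT(F → a) = { 'a' }
  PREDICT(F → ε) = { $ }
  PREDICT(F → c S) = { 'c' }
  PREDICT(F → c '*' F) = { 'c' }

Conflict found: Predict set conflict for S: { $ }
The grammar is NOT LL(1).

Answer: No. Predict set conflict for S: { $ }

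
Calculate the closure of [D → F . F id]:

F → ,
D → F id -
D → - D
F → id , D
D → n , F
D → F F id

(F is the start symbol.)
{ [D → F . F id], [F → . ,], [F → . id , D] }

Start with: [D → F . F id]
  [D → F . F id] has the dot before F: add [F → . ,], [F → . id , D]
No further items can be added.

CLOSURE = { [D → F . F id], [F → . ,], [F → . id , D] }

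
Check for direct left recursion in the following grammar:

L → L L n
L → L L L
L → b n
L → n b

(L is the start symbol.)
Yes, L is left-recursive

Direct left recursion occurs when N → N α for some non-terminal N (the right-hand side begins with the left-hand side itself).

L → L L n: LEFT RECURSIVE (starts with L)
L → L L L: LEFT RECURSIVE (starts with L)
L → b n: starts with b
L → n b: starts with n

The grammar has direct left recursion on: L.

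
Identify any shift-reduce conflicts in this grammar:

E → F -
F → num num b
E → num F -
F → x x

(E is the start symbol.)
A shift-reduce conflict occurs when an LR(0) state has both:
  - a complete (reduce) item [A → α .] (dot at the end), and
  - a shift item [B → β . c γ] (dot before a terminal).

Augment with E' → E and build the canonical LR(0) collection (I0 = CLOSURE({[E' → . E]}), then GOTO on every symbol after a dot until no new states appear). It has 12 states:
  I0: { [E → . F -], [E → . num F -], [E' → . E], [F → . num num b], [F → . x x] }  — shift
  I1: { [E' → E .] }  — accept
  I2: { [E → F . -] }  — shift
  I3: { [E → num . F -], [F → . num num b], [F → . x x], [F → num . num b] }  — shift
  I4: { [F → x . x] }  — shift
  I5: { [F → x x .] }  — reduce
  I6: { [E → num F . -] }  — shift
  I7: { [F → num . num b], [F → num num . b] }  — shift
  I8: { [F → num num b .] }  — reduce
  I9: { [F → num num . b] }  — shift
  I10: { [E → num F - .] }  — reduce
  I11: { [E → F - .] }  — reduce

No state contains both a complete item and a shift item.

Answer: No shift-reduce conflicts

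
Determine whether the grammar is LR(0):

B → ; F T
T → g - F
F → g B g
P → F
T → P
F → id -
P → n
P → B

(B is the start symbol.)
Augment with B' → B and build the canonical LR(0) collection (I0 = CLOSURE({[B' → . B]}), then GOTO on every symbol after a dot until no new states appear). It has 17 states:
  I0: { [B → . ; F T], [B' → . B] }  — shift
  I1: { [B → ; . F T], [F → . g B g], [F → . id -] }  — shift
  I2: { [B' → B .] }  — accept
  I3: { [B → . ; F T], [B → ; F . T], [F → . g B g], [F → . id -], [P → . B], [P → . F], [P → . n], [T → . P], [T → . g - F] }  — shift
  I4: { [B → . ; F T], [F → g . B g] }  — shift
  I5: { [F → id . -] }  — shift
  I6: { [F → id - .] }  — reduce
  I7: { [F → g B . g] }  — shift
  I8: { [F → g B g .] }  — reduce
  I9: { [P → B .] }  — reduce
  I10: { [P → F .] }  — reduce
  I11: { [T → P .] }  — reduce
  I12: { [B → ; F T .] }  — reduce
  I13: { [B → . ; F T], [F → g . B g], [T → g . - F] }  — shift
  I14: { [P → n .] }  — reduce
  I15: { [F → . g B g], [F → . id -], [T → g - . F] }  — shift
  I16: { [T → g - F .] }  — reduce

Every state is either a pure shift/goto state or contains exactly one complete item and nothing to shift — no conflicts. The grammar is LR(0).

Answer: Yes, the grammar is LR(0)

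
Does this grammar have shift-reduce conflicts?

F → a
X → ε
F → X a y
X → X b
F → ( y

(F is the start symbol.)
Yes — I0: [X → .] vs [F → . ( y]

A shift-reduce conflict occurs when an LR(0) state has both:
  - a complete (reduce) item [A → α .] (dot at the end), and
  - a shift item [B → β . c γ] (dot before a terminal).

Augment with F' → F and build the canonical LR(0) collection (I0 = CLOSURE({[F' → . F]}), then GOTO on every symbol after a dot until no new states appear). It has 9 states:
  I0: { [F → . ( y], [F → . X a y], [F → . a], [F' → . F], [X → . X b], [X → .] }  — shift, reduce
  I1: { [F → ( . y] }  — shift
  I2: { [F' → F .] }  — accept
  I3: { [F → X . a y], [X → X . b] }  — shift
  I4: { [F → a .] }  — reduce
  I5: { [F → X a . y] }  — shift
  I6: { [X → X b .] }  — reduce
  I7: { [F → X a y .] }  — reduce
  I8: { [F → ( y .] }  — reduce

I0 contains reduce item [X → .] and shift items [F → . ( y], [F → . a] — shift-reduce conflict.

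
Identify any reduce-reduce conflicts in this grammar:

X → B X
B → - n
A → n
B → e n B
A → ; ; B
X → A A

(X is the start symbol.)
No reduce-reduce conflicts

A reduce-reduce conflict occurs when an LR(0) state has two complete items [A → α .] and [B → β .] — both call for a reduction, and with no lookahead the parser cannot choose between them.

Augment with X' → X and build the canonical LR(0) collection (I0 = CLOSURE({[X' → . X]}), then GOTO on every symbol after a dot until no new states appear). It has 15 states:
  I0: { [A → . ; ; B], [A → . n], [B → . - n], [B → . e n B], [X → . A A], [X → . B X], [X' → . X] }  — shift
  I1: { [B → - . n] }  — shift
  I2: { [A → ; . ; B] }  — shift
  I3: { [A → . ; ; B], [A → . n], [X → A . A] }  — shift
  I4: { [A → . ; ; B], [A → . n], [B → . - n], [B → . e n B], [X → . A A], [X → . B X], [X → B . X] }  — shift
  I5: { [X' → X .] }  — accept
  I6: { [B → e . n B] }  — shift
  I7: { [A → n .] }  — reduce
  I8: { [B → . - n], [B → . e n B], [B → e n . B] }  — shift
  I9: { [B → e n B .] }  — reduce
  I10: { [X → B X .] }  — reduce
  I11: { [X → A A .] }  — reduce
  I12: { [A → ; ; . B], [B → . - n], [B → . e n B] }  — shift
  I13: { [A → ; ; B .] }  — reduce
  I14: { [B → - n .] }  — reduce

No state contains more than one complete item.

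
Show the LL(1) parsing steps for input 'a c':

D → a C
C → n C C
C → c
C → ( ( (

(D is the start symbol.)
Stack is shown with the top on the left.

Stack  Input  Action
--------------------
D $    a c $  output D → a C
a C $  a c $  match 'a'
C $    c $    output C → c
c $    c $    match 'c'
$      $      accept

The string is accepted.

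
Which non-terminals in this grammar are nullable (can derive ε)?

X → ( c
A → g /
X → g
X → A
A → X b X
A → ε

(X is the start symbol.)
ε-productions: A → ε
So A is immediately nullable.
X → A: every symbol on the right is nullable, so X is nullable too.
Every non-terminal is now nullable.
Nullable = { 'A', 'X' }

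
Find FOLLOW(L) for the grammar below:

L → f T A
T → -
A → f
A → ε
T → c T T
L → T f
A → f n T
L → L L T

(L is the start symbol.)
To compute FOLLOW(L), find every occurrence of L on a right-hand side N → α L β: add FIRST(β) \ {ε}, and if β is empty or nullable also add FOLLOW(N). Iterate to a fixed point.

L is the start symbol, so $ ∈ FOLLOW(L).
In L → L L T: L is followed by L T, add FIRST(L T) \ {ε} = { '-', 'c', 'f' }
In L → L L T: L is followed by T, add FIRST(T) \ {ε} = { '-', 'c' }

Taking the union: FOLLOW(L) = { $, '-', 'c', 'f' }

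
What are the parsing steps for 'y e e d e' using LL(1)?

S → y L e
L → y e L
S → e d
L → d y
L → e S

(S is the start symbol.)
Stack is shown with the top on the left.

Stack    Input        Action
----------------------------
S $      y e e d e $  output S → y L e
y L e $  y e e d e $  match 'y'
L e $    e e d e $    output L → e S
e S e $  e e d e $    match 'e'
S e $    e d e $      output S → e d
e d e $  e d e $      match 'e'
d e $    d e $        match 'd'
e $      e $          match 'e'
$        $            accept

The string is accepted.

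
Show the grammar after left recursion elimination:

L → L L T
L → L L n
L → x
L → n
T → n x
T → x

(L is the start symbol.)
L → x L'
L → n L'
L' → L T L'
L' → L n L'
L' → ε
T → n x
T → x

L is directly left-recursive. The standard transformation for
  A → A α₁ | ... | A α_m | β₁ | ... | β_n
is
  A  → β₁ A' | ... | β_n A'
  A' → α₁ A' | ... | α_m A' | ε

L → x becomes L → x L'
L → n becomes L → n L'
L → L L T becomes L' → L T L'
L → L L n becomes L' → L n L'
Add L' → ε

Productions for other non-terminals are unchanged:
  T → n x
  T → x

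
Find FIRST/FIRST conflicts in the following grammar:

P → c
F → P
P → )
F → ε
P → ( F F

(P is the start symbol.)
No FIRST/FIRST conflicts.

FIRST sets of the non-terminals at (or reachable through a nullable prefix from) the front of some alternative:
  FIRST(P) = { '(', ')', 'c' }

Productions for P:
  P → c: FIRST = { 'c' }
  P → ): FIRST = { ')' }
  P → ( F F: FIRST = { '(' }
Productions for F:
  F → P: FIRST = { '(', ')', 'c' }
  F → ε: FIRST = { ε }

All alternatives of each non-terminal have pairwise disjoint FIRST sets.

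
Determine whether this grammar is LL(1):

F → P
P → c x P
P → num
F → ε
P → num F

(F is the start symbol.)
No. Predict set conflict for P: { 'num' }

Relevant sets:
  FIRST(P) = { 'c', 'num' }
  FOLLOW(F) = { $ }

For F:
  PREDICT(F → P) = { 'c', 'num' }
  PREDICT(F → ε) = { $ }
For P:
  PREDICT(P → c x P) = { 'c' }
  PREDICT(P → num) = { 'num' }
  PREDICT(P → num F) = { 'num' }

Conflict found: Predict set conflict for P: { 'num' }
The grammar is NOT LL(1).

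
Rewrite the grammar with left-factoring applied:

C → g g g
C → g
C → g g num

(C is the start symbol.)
Left-factoring transforms A → αβ₁ | αβ₂ into A → αA' and A' → β₁ | β₂
(α is the longest common prefix among the alternatives). Repeat until
no nonterminal has two alternatives with a common prefix.

Round 1: C has alternatives sharing prefix 'g'. Introduce C': C → g C'
  Add: C' → g g
  Add: C' → ε
  Add: C' → g num

Round 2: C' has alternatives sharing prefix 'g'. Introduce C'': C' → g C''
  Add: C'' → g
  Add: C'' → num

No remaining common prefixes — done.

Resulting grammar:
C → g C'
C' → g C''
C'' → g
C'' → num
C' → ε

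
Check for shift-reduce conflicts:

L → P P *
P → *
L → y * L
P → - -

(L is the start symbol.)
A shift-reduce conflict occurs when an LR(0) state has both:
  - a complete (reduce) item [A → α .] (dot at the end), and
  - a shift item [B → β . c γ] (dot before a terminal).

Augment with L' → L and build the canonical LR(0) collection (I0 = CLOSURE({[L' → . L]}), then GOTO on every symbol after a dot until no new states appear). It has 11 states:
  I0: { [L → . P P *], [L → . y * L], [L' → . L], [P → . *], [P → . - -] }  — shift
  I1: { [P → * .] }  — reduce
  I2: { [P → - . -] }  — shift
  I3: { [L' → L .] }  — accept
  I4: { [L → P . P *], [P → . *], [P → . - -] }  — shift
  I5: { [L → y . * L] }  — shift
  I6: { [L → . P P *], [L → . y * L], [L → y * . L], [P → . *], [P → . - -] }  — shift
  I7: { [L → y * L .] }  — reduce
  I8: { [L → P P . *] }  — shift
  I9: { [L → P P * .] }  — reduce
  I10: { [P → - - .] }  — reduce

No state contains both a complete item and a shift item.

Answer: No shift-reduce conflicts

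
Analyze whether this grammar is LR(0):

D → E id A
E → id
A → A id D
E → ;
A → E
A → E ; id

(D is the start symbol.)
No. Shift-reduce conflict between [D → E id A .] and [A → A . id D]

A grammar is LR(0) if no state in the canonical LR(0) collection has:
  - both a shift item (dot before a terminal) and a complete item (shift-reduce conflict), or
  - two or more complete items (reduce-reduce conflict; the accept item [D' → D .] counts as a complete item here).

Augment with D' → D and build the canonical LR(0) collection (I0 = CLOSURE({[D' → . D]}), then GOTO on every symbol after a dot until no new states appear). It has 12 states:
  I0: { [D → . E id A], [D' → . D], [E → . ;], [E → . id] }  — shift
  I1: { [E → ; .] }  — reduce
  I2: { [D' → D .] }  — accept
  I3: { [D → E . id A] }  — shift
  I4: { [E → id .] }  — reduce
  I5: { [A → . A id D], [A → . E ; id], [A → . E], [D → E id . A], [E → . ;], [E → . id] }  — shift
  I6: { [A → A . id D], [D → E id A .] }  — shift, reduce
  I7: { [A → E . ; id], [A → E .] }  — shift, reduce
  I8: { [A → E ; . id] }  — shift
  I9: { [A → E ; id .] }  — reduce
  I10: { [A → A id . D], [D → . E id A], [E → . ;], [E → . id] }  — shift
  I11: { [A → A id D .] }  — reduce

Conflict in state I6:
  Shift-reduce conflict between [D → E id A .] and [A → A . id D]
So the grammar is NOT LR(0).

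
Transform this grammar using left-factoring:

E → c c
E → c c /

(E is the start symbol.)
E → c c E'
E' → ε
E' → /

Left-factoring transforms A → αβ₁ | αβ₂ into A → αA' and A' → β₁ | β₂
(α is the longest common prefix among the alternatives). Repeat until
no nonterminal has two alternatives with a common prefix.

Round 1: E has alternatives sharing prefix 'c c'. Introduce E': E → c c E'
  Add: E' → ε
  Add: E' → /

No remaining common prefixes — done.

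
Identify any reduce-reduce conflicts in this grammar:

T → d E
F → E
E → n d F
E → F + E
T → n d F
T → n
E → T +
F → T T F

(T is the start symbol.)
A reduce-reduce conflict occurs when an LR(0) state has two complete items [A → α .] and [B → β .] — both call for a reduction, and with no lookahead the parser cannot choose between them.

Augment with T' → T and build the canonical LR(0) collection (I0 = CLOSURE({[T' → . T]}), then GOTO on every symbol after a dot until no new states appear). It has 18 states:
  I0: { [T → . d E], [T → . n d F], [T → . n], [T' → . T] }  — shift
  I1: { [T' → T .] }  — accept
  I2: { [E → . F + E], [E → . T +], [E → . n d F], [F → . E], [F → . T T F], [T → . d E], [T → . n d F], [T → . n], [T → d . E] }  — shift
  I3: { [T → n . d F], [T → n .] }  — shift, reduce
  I4: { [E → . F + E], [E → . T +], [E → . n d F], [F → . E], [F → . T T F], [T → . d E], [T → . n d F], [T → . n], [T → n d . F] }  — shift
  I5: { [F → E .] }  — reduce
  I6: { [E → F . + E], [T → n d F .] }  — shift, reduce
  I7: { [E → T . +], [F → T . T F], [T → . d E], [T → . n d F], [T → . n] }  — shift
  I8: { [E → n . d F], [T → n . d F], [T → n .] }  — shift, reduce
  I9: { [E → . F + E], [E → . T +], [E → . n d F], [E → n d . F], [F → . E], [F → . T T F], [T → . d E], [T → . n d F], [T → . n], [T → n d . F] }  — shift
  I10: { [E → F . + E], [E → n d F .], [T → n d F .] }  — shift, 2 reduces
  I11: { [E → . F + E], [E → . T +], [E → . n d F], [E → F + . E], [F → . E], [F → . T T F], [T → . d E], [T → . n d F], [T → . n] }  — shift
  I12: { [E → F + E .], [F → E .] }  — 2 reduces
  I13: { [E → F . + E] }  — shift
  I14: { [E → T + .] }  — reduce
  I15: { [E → . F + E], [E → . T +], [E → . n d F], [F → . E], [F → . T T F], [F → T T . F], [T → . d E], [T → . n d F], [T → . n] }  — shift
  I16: { [E → F . + E], [F → T T F .] }  — shift, reduce
  I17: { [F → E .], [T → d E .] }  — 2 reduces

I10 contains complete items [E → n d F .], [T → n d F .] — reduce-reduce conflict.
I12 contains complete items [E → F + E .], [F → E .] — reduce-reduce conflict.
I17 contains complete items [F → E .], [T → d E .] — reduce-reduce conflict.

Answer: Yes — I10: [E → n d F .] vs [T → n d F .]; I12: [E → F + E .] vs [F → E .]; I17: [F → E .] vs [T → d E .]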